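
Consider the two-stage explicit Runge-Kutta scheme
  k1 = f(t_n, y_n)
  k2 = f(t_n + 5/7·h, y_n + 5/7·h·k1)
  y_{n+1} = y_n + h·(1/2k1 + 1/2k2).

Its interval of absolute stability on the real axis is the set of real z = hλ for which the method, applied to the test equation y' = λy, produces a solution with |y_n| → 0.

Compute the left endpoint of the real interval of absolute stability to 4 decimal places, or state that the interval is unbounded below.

left endpoint -2.8000.

On y'=λy, z=hλ:
  k1=λy_n ⇒ h·k1=z·y_n;  k2=λ(1+5/7z)y_n ⇒ h·k2=z(1+5/7z)y_n
  y_{n+1}/y_n = 1 + 1/2z + 1/2z(1+5/7z) = 1 + z + 5/14z²
  ⇒ R(z) = 1 + z + 5/14z².

Solve |R(x)|<1 on ℝ⁻.
x=-1.47: |R|=0.3018
R=1: x+5/14x²=0 ⇒ x=−14/5=-2.8000; min R=1−1/(4·5/14)=0.3000>−1
Confirm numerically:
  x=-2.450: |R|=0.69375 <1
  x=-2.376: |R|=0.64021 <1
  x=-1.895: |R|=0.38751 <1
  x=-1.721: |R|=0.33680 <1
  x=-3.045: |R|=1.26644 >1
  x=-2.948: |R|=1.15582 >1
So |R|<1 on (-2.8000, 0).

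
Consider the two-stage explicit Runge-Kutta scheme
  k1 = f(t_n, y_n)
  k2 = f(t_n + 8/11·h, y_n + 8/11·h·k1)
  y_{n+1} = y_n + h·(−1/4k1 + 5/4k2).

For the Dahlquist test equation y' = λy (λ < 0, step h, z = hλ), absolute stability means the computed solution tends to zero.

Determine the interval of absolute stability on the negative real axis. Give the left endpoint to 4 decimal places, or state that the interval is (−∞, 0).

With y'=λy (z=hλ):
  k1=λy_n ⇒ h·k1=z·y_n;  k2=λ(1+8/11z)y_n ⇒ h·k2=z(1+8/11z)y_n
  y_{n+1}/y_n = 1 − 1/4z + 5/4z(1+8/11z) = 1 + z + 10/11z²
  Hence R(z) = 1 + z + 10/11z².

Find x<0 with |R(x)|<1.
x=-1.79: |R|=2.1228
R=1: x+10/11x²=0 ⇒ x=−11/10=-1.1000; min R=1−1/(4·10/11)=0.7250>−1
Confirm numerically:
  x=-1.032: |R|=0.93620 <1
  x=-1.010: |R|=0.91736 <1
  x=-1.004: |R|=0.91238 <1
  x=-0.648: |R|=0.73373 <1
  x=-1.408: |R|=1.39424 >1
  x=-1.260: |R|=1.18327 >1
Stable set (-1.1000, 0).

(-1.1000, 0).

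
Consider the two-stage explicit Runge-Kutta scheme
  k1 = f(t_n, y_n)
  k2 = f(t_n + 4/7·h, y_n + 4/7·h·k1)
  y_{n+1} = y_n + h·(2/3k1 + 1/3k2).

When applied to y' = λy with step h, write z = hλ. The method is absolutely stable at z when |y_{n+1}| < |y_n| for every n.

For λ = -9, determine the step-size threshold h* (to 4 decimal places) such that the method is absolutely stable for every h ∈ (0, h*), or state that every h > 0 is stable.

With y'=λy (z=hλ):
  k1=λy_n ⇒ h·k1=z·y_n;  k2=λ(1+4/7z)y_n ⇒ h·k2=z(1+4/7z)y_n
  y_{n+1}/y_n = 1 + 2/3z + 1/3z(1+4/7z) = 1 + z + 4/21z²
  ⇒ R(z) = 1 + z + 4/21z².

Boundary: |R(x)|=1, x<0.
x=-1.36: |R|=0.0077
R=1: x+4/21x²=0 ⇒ x=−21/4=-5.2500; min R=1−1/(4·4/21)=-0.3125>−1
Confirm numerically:
  x=-5.066: |R|=0.82245 <1
  x=-4.733: |R|=0.53391 <1
  x=-3.724: |R|=0.08244 <1
  x=-2.448: |R|=0.30653 <1
  x=-5.775: |R|=1.57750 >1
  x=-5.604: |R|=1.37787 >1
So |R|<1 on (-5.2500, 0).

(-5.2500,0); λ=-9 ⇒ h* = (21/4)/9 = 0.5833.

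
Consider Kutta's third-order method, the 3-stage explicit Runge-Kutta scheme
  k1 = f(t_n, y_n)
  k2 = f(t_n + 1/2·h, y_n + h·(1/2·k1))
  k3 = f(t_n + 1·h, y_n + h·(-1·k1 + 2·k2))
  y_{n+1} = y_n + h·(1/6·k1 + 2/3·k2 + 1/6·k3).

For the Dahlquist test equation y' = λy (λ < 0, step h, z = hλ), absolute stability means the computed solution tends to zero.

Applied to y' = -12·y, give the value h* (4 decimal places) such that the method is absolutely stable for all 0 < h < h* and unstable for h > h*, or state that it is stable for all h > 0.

(-2.5127,0); λ=-12 ⇒ h* = 0.2094.

Test eqn y'=λy, z=hλ:
  order 3, 3-stage ⇒ R(z)=1+z+z^2/2+z^3/6
  (e.g. R(-1.73)=-0.09650, |R|=0.09650)

Need |R(x)|<1, x<0.
x=-1.73: |R|=0.0965
|R(-1.59)|=0.0041 |R(-1.14)|=0.2629 |R(-1)|=0.3333
Bisect:
  x_lo=-3.3146 |R|=2.8905  x_hi=-0.2410 |R|=0.7857
  mid=-1.77779 |R|=0.13399 →hi
  mid=-2.54618 |R|=1.05582 →lo
  mid=-2.16199 |R|=0.50915 →hi
  mid=-2.35408 |R|=0.75750 →hi
  mid=-2.45013 |R|=0.89997 →hi
  mid=-2.49815 |R|=0.97617 →hi
  mid=-2.52216 |R|=1.01555 →lo
  mid=-2.51016 |R|=0.99575 →hi
  mid=-2.51616 |R|=1.00563 →lo
  mid=-2.51316 |R|=1.00068 →lo
  ...
  [-2.51279,-2.51260] ⇒ x*=-2.5127
Interval (-2.5127, 0).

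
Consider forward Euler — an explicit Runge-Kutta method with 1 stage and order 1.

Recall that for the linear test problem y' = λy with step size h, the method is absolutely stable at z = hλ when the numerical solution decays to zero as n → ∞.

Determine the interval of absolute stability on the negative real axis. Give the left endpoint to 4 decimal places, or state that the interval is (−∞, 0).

z∈(-2.0000,0).

Set f=λy, z=hλ:
  order 1, 1-stage ⇒ R(z)=1+z
  (e.g. R(-0.87)=0.13000, |R|=0.13000)

Boundary: |R(x)|=1, x<0.
x=-0.87: |R|=0.1300
|R(-1.72)|=0.7200 |R(-1.34)|=0.3400 |R(-1.21)|=0.2100
Bisect:
  x_lo=-2.6674 |R|=1.6674  x_hi=-0.3294 |R|=0.6706
  mid=-1.49840 |R|=0.49840 →hi
  mid=-2.08291 |R|=1.08291 →lo
  mid=-1.79065 |R|=0.79065 →hi
  mid=-1.93678 |R|=0.93678 →hi
  mid=-2.00984 |R|=1.00984 →lo
  mid=-1.97331 |R|=0.97331 →hi
  mid=-1.99158 |R|=0.99158 →hi
  mid=-2.00071 |R|=1.00071 →lo
  mid=-1.99614 |R|=0.99614 →hi
  ...
  [-2.00014,-2.00000] ⇒ x*=-2.0000
So |R|<1 on (-2.0000, 0).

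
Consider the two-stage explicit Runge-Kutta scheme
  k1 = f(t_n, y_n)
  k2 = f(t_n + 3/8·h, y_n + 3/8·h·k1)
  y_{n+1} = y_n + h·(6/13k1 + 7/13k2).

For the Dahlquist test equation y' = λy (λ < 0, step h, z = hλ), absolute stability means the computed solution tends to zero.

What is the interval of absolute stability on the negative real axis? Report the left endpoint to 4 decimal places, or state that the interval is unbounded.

z∈(-4.9524,0).

With y'=λy (z=hλ):
  k1=λy_n ⇒ h·k1=z·y_n;  k2=λ(1+3/8z)y_n ⇒ h·k2=z(1+3/8z)y_n
  y_{n+1}/y_n = 1 + 6/13z + 7/13z(1+3/8z) = 1 + z + 21/104z²
  ⇒ R(z) = 1 + z + 21/104z².

Boundary: |R(x)|=1, x<0.
x=-1.13: |R|=0.1278
R=1: x+21/104x²=0 ⇒ x=−104/21=-4.9524; min R=1−1/(4·21/104)=-0.2381>−1
Confirm numerically:
  x=-4.180: |R|=0.34808 <1
  x=-2.919: |R|=0.19850 <1
  x=-2.111: |R|=0.21117 <1
  x=-5.495: |R|=1.60207 >1
  x=-5.377: |R|=1.46103 >1
  x=-5.108: |R|=1.16051 >1
Stable set (-4.9524, 0).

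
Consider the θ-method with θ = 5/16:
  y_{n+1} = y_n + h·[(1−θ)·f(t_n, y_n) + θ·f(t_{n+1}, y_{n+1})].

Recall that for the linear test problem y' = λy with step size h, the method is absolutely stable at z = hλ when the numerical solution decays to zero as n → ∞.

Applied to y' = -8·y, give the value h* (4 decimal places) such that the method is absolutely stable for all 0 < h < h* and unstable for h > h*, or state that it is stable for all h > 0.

With y'=λy (z=hλ):
  y_{n+1} = y_n + z·[11/16·y_n + 5/16·y_{n+1}] ⇒ (1 − 5/16z)y_{n+1} = (1 + 11/16z)y_n
  R(z) = (1 + 11/16z)/(1 − 5/16z).

Need |R(x)|<1, x<0.
x=-0.96: |R|=0.2615
R=−1: 1+11/16x = −1+5/16x ⇒ -3/8x=2 ⇒ x=2/(-3/8)=-5.3333
Confirm numerically:
  x=-4.480: |R|=0.86667 <1
  x=-4.363: |R|=0.84604 <1
  x=-3.613: |R|=0.69699 <1
  x=-2.688: |R|=0.46087 <1
  x=-5.804: |R|=1.06273 >1
  x=-5.557: |R|=1.03065 >1
So |R|<1 on (-5.3333, 0).

(-5.3333,0); λ=-8 ⇒ h* = (16/3)/8 = 0.6667.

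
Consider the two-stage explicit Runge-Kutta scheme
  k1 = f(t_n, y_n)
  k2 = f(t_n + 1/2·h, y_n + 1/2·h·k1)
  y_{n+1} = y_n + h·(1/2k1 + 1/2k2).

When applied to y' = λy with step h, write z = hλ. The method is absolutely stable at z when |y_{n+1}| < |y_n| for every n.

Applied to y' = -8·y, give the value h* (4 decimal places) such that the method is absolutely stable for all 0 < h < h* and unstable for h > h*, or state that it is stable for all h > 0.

On y'=λy, z=hλ:
  k1=λy_n ⇒ h·k1=z·y_n;  k2=λ(1+1/2z)y_n ⇒ h·k2=z(1+1/2z)y_n
  y_{n+1}/y_n = 1 + 1/2z + 1/2z(1+1/2z) = 1 + z + 1/4z²
  Hence R(z) = 1 + z + 1/4z².

Find x<0 with |R(x)|<1.
x=-1.26: |R|=0.1369
R=1: x+1/4x²=0 ⇒ x=−4=-4.0000; min R=1−1/(4·1/4)=0.0000>−1
Confirm numerically:
  x=-3.204: |R|=0.36240 <1
  x=-1.852: |R|=0.00548 <1
  x=-1.789: |R|=0.01113 <1
  x=-4.487: |R|=1.54629 >1
  x=-4.376: |R|=1.41134 >1
  x=-4.342: |R|=1.37124 >1
Interval (-4.0000, 0).

(-4.0000,0); λ=-8 ⇒ h* = (4)/8 = 0.5000.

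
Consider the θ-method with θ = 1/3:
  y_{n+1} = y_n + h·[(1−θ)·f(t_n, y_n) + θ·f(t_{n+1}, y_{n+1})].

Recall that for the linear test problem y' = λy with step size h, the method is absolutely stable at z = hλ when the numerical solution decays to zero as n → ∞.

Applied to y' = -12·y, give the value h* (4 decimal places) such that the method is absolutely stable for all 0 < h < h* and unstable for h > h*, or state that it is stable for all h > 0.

(-6.0000,0); λ=-12 ⇒ h* = (6)/12 = 0.5000.

Test eqn y'=λy, z=hλ:
  y_{n+1} = y_n + z·[2/3·y_n + 1/3·y_{n+1}] ⇒ (1 − 1/3z)y_{n+1} = (1 + 2/3z)y_n
  R(z) = (1 + 2/3z)/(1 − 1/3z).

Find x<0 with |R(x)|<1.
x=-1.49: |R|=0.0045
R=−1: 1+2/3x = −1+1/3x ⇒ -1/3x=2 ⇒ x=2/(-1/3)=-6.0000
Confirm numerically:
  x=-3.819: |R|=0.68016 <1
  x=-3.690: |R|=0.65471 <1
  x=-3.251: |R|=0.56023 <1
  x=-6.239: |R|=1.02587 >1
  x=-6.184: |R|=1.02003 >1
So |R|<1 on (-6.0000, 0).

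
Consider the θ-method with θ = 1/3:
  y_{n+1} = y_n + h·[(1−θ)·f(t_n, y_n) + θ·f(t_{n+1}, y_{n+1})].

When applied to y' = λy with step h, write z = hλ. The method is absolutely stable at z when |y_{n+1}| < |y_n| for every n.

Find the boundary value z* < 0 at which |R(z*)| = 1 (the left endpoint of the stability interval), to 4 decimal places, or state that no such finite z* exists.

Test eqn y'=λy, z=hλ:
  y_{n+1} = y_n + z·[2/3·y_n + 1/3·y_{n+1}] ⇒ (1 − 1/3z)y_{n+1} = (1 + 2/3z)y_n
  Hence R(z) = (1 + 2/3z)/(1 − 1/3z).

Boundary: |R(x)|=1, x<0.
x=-0.92: |R|=0.2959
R=−1: 1+2/3x = −1+1/3x ⇒ -1/3x=2 ⇒ x=2/(-1/3)=-6.0000
Confirm numerically:
  x=-5.305: |R|=0.91632 <1
  x=-4.713: |R|=0.83314 <1
  x=-4.489: |R|=0.79824 <1
  x=-4.056: |R|=0.72449 <1
  x=-6.188: |R|=1.02046 >1
  x=-6.131: |R|=1.01435 >1
Stable set (-6.0000, 0).

left endpoint -6.0000.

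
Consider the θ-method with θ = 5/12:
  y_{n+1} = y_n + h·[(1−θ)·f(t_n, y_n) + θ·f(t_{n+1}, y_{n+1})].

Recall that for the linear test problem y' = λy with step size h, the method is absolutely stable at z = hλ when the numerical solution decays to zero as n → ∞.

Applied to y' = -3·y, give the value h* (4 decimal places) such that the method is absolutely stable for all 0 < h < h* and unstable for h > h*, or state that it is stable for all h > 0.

(-12.0000,0); λ=-3 ⇒ h* = (12)/3 = 4.0000.

Test eqn y'=λy, z=hλ:
  y_{n+1} = y_n + z·[7/12·y_n + 5/12·y_{n+1}] ⇒ (1 − 5/12z)y_{n+1} = (1 + 7/12z)y_n
  R(z) = (1 + 7/12z)/(1 − 5/12z).

Find x<0 with |R(x)|<1.
x=-0.77: |R|=0.4170
R=−1: 1+7/12x = −1+5/12x ⇒ -1/6x=2 ⇒ x=2/(-1/6)=-12.0000
Confirm numerically:
  x=-10.409: |R|=0.95032 <1
  x=-10.187: |R|=0.94239 <1
  x=-10.179: |R|=0.94209 <1
  x=-7.799: |R|=0.83524 <1
  x=-12.521: |R|=1.01397 >1
  x=-12.321: |R|=1.00872 >1
  x=-12.077: |R|=1.00213 >1
So |R|<1 on (-12.0000, 0).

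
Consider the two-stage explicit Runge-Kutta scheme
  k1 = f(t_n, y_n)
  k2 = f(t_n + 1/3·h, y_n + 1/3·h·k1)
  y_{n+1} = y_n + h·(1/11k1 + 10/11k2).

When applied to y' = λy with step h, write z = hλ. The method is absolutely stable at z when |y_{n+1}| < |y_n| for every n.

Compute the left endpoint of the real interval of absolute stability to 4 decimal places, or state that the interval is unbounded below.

z* = -3.3000.

Set f=λy, z=hλ:
  k1=λy_n ⇒ h·k1=z·y_n;  k2=λ(1+1/3z)y_n ⇒ h·k2=z(1+1/3z)y_n
  y_{n+1}/y_n = 1 + 1/11z + 10/11z(1+1/3z) = 1 + z + 10/33z²
  so R(z) = 1 + z + 10/33z².

Need |R(x)|<1, x<0.
x=-0.46: |R|=0.6041
R=1: x+10/33x²=0 ⇒ x=−33/10=-3.3000; min R=1−1/(4·10/33)=0.1750>−1
Confirm numerically:
  x=-2.602: |R|=0.44964 <1
  x=-2.342: |R|=0.32011 <1
  x=-1.718: |R|=0.17640 <1
  x=-3.709: |R|=1.45969 >1
  x=-3.419: |R|=1.12329 >1
Interval (-3.3000, 0).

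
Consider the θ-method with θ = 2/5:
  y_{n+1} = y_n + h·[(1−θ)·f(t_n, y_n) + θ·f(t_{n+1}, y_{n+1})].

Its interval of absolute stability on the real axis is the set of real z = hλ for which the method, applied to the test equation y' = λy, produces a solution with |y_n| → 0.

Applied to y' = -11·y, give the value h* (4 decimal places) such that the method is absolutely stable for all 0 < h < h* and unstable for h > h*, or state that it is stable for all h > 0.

(-10.0000,0); λ=-11 ⇒ h* = (10)/11 = 0.9091.

With y'=λy (z=hλ):
  y_{n+1} = y_n + z·[3/5·y_n + 2/5·y_{n+1}] ⇒ (1 − 2/5z)y_{n+1} = (1 + 3/5z)y_n
  so R(z) = (1 + 3/5z)/(1 − 2/5z).

Solve |R(x)|<1 on ℝ⁻.
x=-0.89: |R|=0.3437
R=−1: 1+3/5x = −1+2/5x ⇒ -1/5x=2 ⇒ x=2/(-1/5)=-10.0000
Confirm numerically:
  x=-8.123: |R|=0.91165 <1
  x=-7.049: |R|=0.84548 <1
  x=-6.647: |R|=0.81672 <1
  x=-6.365: |R|=0.79498 <1
  x=-10.479: |R|=1.01845 >1
  x=-10.277: |R|=1.01084 >1
So |R|<1 on (-10.0000, 0).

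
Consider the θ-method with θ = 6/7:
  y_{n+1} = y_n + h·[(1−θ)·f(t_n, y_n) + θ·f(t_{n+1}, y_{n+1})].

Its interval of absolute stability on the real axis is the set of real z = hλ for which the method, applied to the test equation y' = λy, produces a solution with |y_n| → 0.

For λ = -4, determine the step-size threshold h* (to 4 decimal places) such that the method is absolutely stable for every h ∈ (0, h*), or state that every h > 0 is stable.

Test eqn y'=λy, z=hλ:
  y_{n+1} = y_n + z·[1/7·y_n + 6/7·y_{n+1}] ⇒ (1 − 6/7z)y_{n+1} = (1 + 1/7z)y_n
  R(z) = (1 + 1/7z)/(1 − 6/7z).

Find x<0 with |R(x)|<1.
x=-1.52: |R|=0.3400
x=-2: |R|=0.2632
x=-10: |R|=0.0448
x=-100: |R|=0.1532
θ=6/7≥1/2 ⇒ |1+1/7x|<|1−6/7x| ∀x<0 ⇒ interval (−∞,0).

unbounded; (−∞, 0). Any h>0 works for λ=-4.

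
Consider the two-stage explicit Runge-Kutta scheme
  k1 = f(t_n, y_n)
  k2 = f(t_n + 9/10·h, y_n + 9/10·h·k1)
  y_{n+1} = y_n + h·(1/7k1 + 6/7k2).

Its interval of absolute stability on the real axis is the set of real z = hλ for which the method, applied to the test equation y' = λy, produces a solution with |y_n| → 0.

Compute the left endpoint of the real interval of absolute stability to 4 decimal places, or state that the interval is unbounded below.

With y'=λy (z=hλ):
  k1=λy_n ⇒ h·k1=z·y_n;  k2=λ(1+9/10z)y_n ⇒ h·k2=z(1+9/10z)y_n
  y_{n+1}/y_n = 1 + 1/7z + 6/7z(1+9/10z) = 1 + z + 27/35z²
  so R(z) = 1 + z + 27/35z².

Solve |R(x)|<1 on ℝ⁻.
x=-1.04: |R|=0.7944
R=1: x+27/35x²=0 ⇒ x=−35/27=-1.2963; min R=1−1/(4·27/35)=0.6759>−1
Confirm numerically:
  x=-0.714: |R|=0.67927 <1
  x=-0.552: |R|=0.68306 <1
  x=-0.533: |R|=0.68615 <1
  x=-1.722: |R|=1.56550 >1
  x=-1.557: |R|=1.31313 >1
  x=-1.505: |R|=1.24230 >1
So |R|<1 on (-1.2963, 0).

z* = -1.2963.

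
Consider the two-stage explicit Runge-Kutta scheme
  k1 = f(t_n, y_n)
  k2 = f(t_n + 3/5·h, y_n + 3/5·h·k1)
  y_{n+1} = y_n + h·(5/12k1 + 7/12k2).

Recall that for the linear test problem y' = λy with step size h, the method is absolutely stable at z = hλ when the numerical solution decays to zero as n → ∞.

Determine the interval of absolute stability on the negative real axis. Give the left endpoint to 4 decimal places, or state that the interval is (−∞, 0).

Set f=λy, z=hλ:
  k1=λy_n ⇒ h·k1=z·y_n;  k2=λ(1+3/5z)y_n ⇒ h·k2=z(1+3/5z)y_n
  y_{n+1}/y_n = 1 + 5/12z + 7/12z(1+3/5z) = 1 + z + 7/20z²
  ⇒ R(z) = 1 + z + 7/20z².

Solve |R(x)|<1 on ℝ⁻.
x=-0.97: |R|=0.3593
R=1: x+7/20x²=0 ⇒ x=−20/7=-2.8571; min R=1−1/(4·7/20)=0.2857>−1
Confirm numerically:
  x=-2.699: |R|=0.85061 <1
  x=-2.392: |R|=0.61058 <1
  x=-2.005: |R|=0.40201 <1
  x=-3.307: |R|=1.52069 >1
  x=-3.306: |R|=1.51937 >1
  x=-3.114: |R|=1.27995 >1
Interval (-2.8571, 0).

z∈(-2.8571,0).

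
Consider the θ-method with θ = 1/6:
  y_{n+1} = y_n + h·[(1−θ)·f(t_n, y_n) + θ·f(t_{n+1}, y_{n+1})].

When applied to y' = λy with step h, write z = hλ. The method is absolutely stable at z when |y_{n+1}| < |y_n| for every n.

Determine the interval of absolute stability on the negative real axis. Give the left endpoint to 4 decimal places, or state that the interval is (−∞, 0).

(-3.0000, 0).

On y'=λy, z=hλ:
  y_{n+1} = y_n + z·[5/6·y_n + 1/6·y_{n+1}] ⇒ (1 − 1/6z)y_{n+1} = (1 + 5/6z)y_n
  so R(z) = (1 + 5/6z)/(1 − 1/6z).

Find x<0 with |R(x)|<1.
x=-1.13: |R|=0.0491
R=−1: 1+5/6x = −1+1/6x ⇒ -2/3x=2 ⇒ x=2/(-2/3)=-3.0000
Confirm numerically:
  x=-2.671: |R|=0.84823 <1
  x=-2.424: |R|=0.72650 <1
  x=-1.735: |R|=0.34583 <1
  x=-1.274: |R|=0.05087 <1
  x=-3.504: |R|=1.21212 >1
  x=-3.296: |R|=1.12737 >1
Interval (-3.0000, 0).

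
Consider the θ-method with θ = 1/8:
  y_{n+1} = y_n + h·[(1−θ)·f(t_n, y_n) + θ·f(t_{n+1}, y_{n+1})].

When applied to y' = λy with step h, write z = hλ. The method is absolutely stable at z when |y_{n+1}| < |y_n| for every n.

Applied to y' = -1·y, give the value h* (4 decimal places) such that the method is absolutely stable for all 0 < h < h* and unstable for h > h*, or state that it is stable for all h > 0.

Test eqn y'=λy, z=hλ:
  y_{n+1} = y_n + z·[7/8·y_n + 1/8·y_{n+1}] ⇒ (1 − 1/8z)y_{n+1} = (1 + 7/8z)y_n
  ⇒ R(z) = (1 + 7/8z)/(1 − 1/8z).

Solve |R(x)|<1 on ℝ⁻.
x=-0.31: |R|=0.7016
R=−1: 1+7/8x = −1+1/8x ⇒ -3/4x=2 ⇒ x=2/(-3/4)=-2.6667
Confirm numerically:
  x=-2.560: |R|=0.93939 <1
  x=-2.482: |R|=0.89429 <1
  x=-2.024: |R|=0.61532 <1
  x=-1.260: |R|=0.08855 <1
  x=-3.145: |R|=1.25751 >1
  x=-2.782: |R|=1.06418 >1
Interval (-2.6667, 0).

(-2.6667,0); λ=-1 ⇒ h* = (8/3)/1 = 2.6667.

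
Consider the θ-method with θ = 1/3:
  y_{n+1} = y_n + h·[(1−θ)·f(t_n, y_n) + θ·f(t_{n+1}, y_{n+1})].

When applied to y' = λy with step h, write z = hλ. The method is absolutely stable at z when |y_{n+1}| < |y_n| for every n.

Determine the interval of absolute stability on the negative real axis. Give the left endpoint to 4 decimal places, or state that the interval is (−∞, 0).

z∈(-6.0000,0).

On y'=λy, z=hλ:
  y_{n+1} = y_n + z·[2/3·y_n + 1/3·y_{n+1}] ⇒ (1 − 1/3z)y_{n+1} = (1 + 2/3z)y_n
  so R(z) = (1 + 2/3z)/(1 − 1/3z).

Solve |R(x)|<1 on ℝ⁻.
x=-1.59: |R|=0.0392
R=−1: 1+2/3x = −1+1/3x ⇒ -1/3x=2 ⇒ x=2/(-1/3)=-6.0000
Confirm numerically:
  x=-5.817: |R|=0.97924 <1
  x=-5.767: |R|=0.97342 <1
  x=-4.295: |R|=0.76628 <1
  x=-6.234: |R|=1.02534 >1
  x=-6.060: |R|=1.00662 >1
So |R|<1 on (-6.0000, 0).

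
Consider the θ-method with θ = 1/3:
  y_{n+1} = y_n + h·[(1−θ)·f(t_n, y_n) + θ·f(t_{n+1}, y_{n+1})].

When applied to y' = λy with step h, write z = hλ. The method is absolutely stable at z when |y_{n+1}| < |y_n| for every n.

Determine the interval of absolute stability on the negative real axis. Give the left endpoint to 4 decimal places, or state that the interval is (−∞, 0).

z∈(-6.0000,0).

On y'=λy, z=hλ:
  y_{n+1} = y_n + z·[2/3·y_n + 1/3·y_{n+1}] ⇒ (1 − 1/3z)y_{n+1} = (1 + 2/3z)y_n
  R(z) = (1 + 2/3z)/(1 − 1/3z).

Boundary: |R(x)|=1, x<0.
x=-1.17: |R|=0.1583
R=−1: 1+2/3x = −1+1/3x ⇒ -1/3x=2 ⇒ x=2/(-1/3)=-6.0000
Confirm numerically:
  x=-5.846: |R|=0.98259 <1
  x=-3.363: |R|=0.58557 <1
  x=-2.788: |R|=0.44506 <1
  x=-6.386: |R|=1.04113 >1
  x=-6.276: |R|=1.02975 >1
Interval (-6.0000, 0).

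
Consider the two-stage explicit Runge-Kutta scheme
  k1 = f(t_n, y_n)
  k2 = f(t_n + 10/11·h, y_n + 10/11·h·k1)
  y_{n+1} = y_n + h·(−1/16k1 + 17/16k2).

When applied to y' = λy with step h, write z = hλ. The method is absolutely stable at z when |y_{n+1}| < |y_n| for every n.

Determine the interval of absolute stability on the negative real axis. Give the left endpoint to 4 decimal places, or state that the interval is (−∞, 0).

(-1.0353, 0).

Test eqn y'=λy, z=hλ:
  k1=λy_n ⇒ h·k1=z·y_n;  k2=λ(1+10/11z)y_n ⇒ h·k2=z(1+10/11z)y_n
  y_{n+1}/y_n = 1 − 1/16z + 17/16z(1+10/11z) = 1 + z + 85/88z²
  R(z) = 1 + z + 85/88z².

Need |R(x)|<1, x<0.
x=-0.52: |R|=0.7412
R=1: x+85/88x²=0 ⇒ x=−88/85=-1.0353; min R=1−1/(4·85/88)=0.7412>−1
Confirm numerically:
  x=-0.728: |R|=0.78392 <1
  x=-0.721: |R|=0.78112 <1
  x=-0.571: |R|=0.74393 <1
  x=-0.566: |R|=0.74343 <1
  x=-1.596: |R|=1.86438 >1
  x=-1.500: |R|=1.67330 >1
  x=-1.306: |R|=1.34149 >1
Interval (-1.0353, 0).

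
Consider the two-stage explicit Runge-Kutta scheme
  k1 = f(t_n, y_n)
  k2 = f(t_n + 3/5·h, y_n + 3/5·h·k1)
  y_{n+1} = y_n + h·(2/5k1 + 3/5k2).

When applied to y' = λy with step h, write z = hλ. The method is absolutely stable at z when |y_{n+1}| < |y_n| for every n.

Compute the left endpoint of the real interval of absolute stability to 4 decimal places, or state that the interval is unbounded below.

left endpoint -2.7778.

With y'=λy (z=hλ):
  k1=λy_n ⇒ h·k1=z·y_n;  k2=λ(1+3/5z)y_n ⇒ h·k2=z(1+3/5z)y_n
  y_{n+1}/y_n = 1 + 2/5z + 3/5z(1+3/5z) = 1 + z + 9/25z²
  Hence R(z) = 1 + z + 9/25z².

Find x<0 with |R(x)|<1.
x=-0.73: |R|=0.4618
R=1: x+9/25x²=0 ⇒ x=−25/9=-2.7778; min R=1−1/(4·9/25)=0.3056>−1
Confirm numerically:
  x=-2.660: |R|=0.88722 <1
  x=-2.618: |R|=0.84941 <1
  x=-1.949: |R|=0.41850 <1
  x=-1.713: |R|=0.34337 <1
  x=-3.169: |R|=1.44632 >1
  x=-3.022: |R|=1.26569 >1
  x=-2.821: |R|=1.04389 >1
Stable set (-2.7778, 0).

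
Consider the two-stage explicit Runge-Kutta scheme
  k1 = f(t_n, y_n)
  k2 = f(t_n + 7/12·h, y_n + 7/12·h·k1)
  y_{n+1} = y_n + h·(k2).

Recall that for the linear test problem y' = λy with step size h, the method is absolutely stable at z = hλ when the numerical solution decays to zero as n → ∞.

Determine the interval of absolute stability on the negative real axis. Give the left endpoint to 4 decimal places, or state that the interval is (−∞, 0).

(-1.7143, 0).

On y'=λy, z=hλ:
  k1=λy_n ⇒ h·k1=z·y_n;  k2=λ(1+7/12z)y_n ⇒ h·k2=z(1+7/12z)y_n
  y_{n+1}/y_n = 1 + z(1+7/12z) = 1 + z + 7/12z²
  ⇒ R(z) = 1 + z + 7/12z².

Solve |R(x)|<1 on ℝ⁻.
x=-1.48: |R|=0.7977
R=1: x+7/12x²=0 ⇒ x=−12/7=-1.7143; min R=1−1/(4·7/12)=0.5714>−1
Confirm numerically:
  x=-1.570: |R|=0.86786 <1
  x=-1.210: |R|=0.64406 <1
  x=-1.117: |R|=0.61082 <1
  x=-2.016: |R|=1.35482 >1
  x=-1.836: |R|=1.13036 >1
Interval (-1.7143, 0).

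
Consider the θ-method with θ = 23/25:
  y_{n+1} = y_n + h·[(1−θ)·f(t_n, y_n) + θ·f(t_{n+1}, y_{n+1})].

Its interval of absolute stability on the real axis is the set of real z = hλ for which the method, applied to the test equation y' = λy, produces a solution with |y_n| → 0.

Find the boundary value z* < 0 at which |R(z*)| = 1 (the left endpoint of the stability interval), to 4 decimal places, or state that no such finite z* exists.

Set f=λy, z=hλ:
  y_{n+1} = y_n + z·[2/25·y_n + 23/25·y_{n+1}] ⇒ (1 − 23/25z)y_{n+1} = (1 + 2/25z)y_n
  so R(z) = (1 + 2/25z)/(1 − 23/25z).

Boundary: |R(x)|=1, x<0.
x=-0.96: |R|=0.4902
x=-2: |R|=0.2958
x=-10: |R|=0.0196
x=-100: |R|=0.0753
θ=23/25≥1/2 ⇒ |1+2/25x|<|1−23/25x| ∀x<0 ⇒ stable on all of ℝ⁻.

interval (−∞, 0).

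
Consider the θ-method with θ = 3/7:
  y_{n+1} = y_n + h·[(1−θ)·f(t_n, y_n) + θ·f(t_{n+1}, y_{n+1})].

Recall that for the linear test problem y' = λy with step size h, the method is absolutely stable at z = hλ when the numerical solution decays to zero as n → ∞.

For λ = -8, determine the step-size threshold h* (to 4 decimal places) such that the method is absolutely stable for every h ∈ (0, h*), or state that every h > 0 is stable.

(-14.0000,0); λ=-8 ⇒ h* = (14)/8 = 1.7500.

Set f=λy, z=hλ:
  y_{n+1} = y_n + z·[4/7·y_n + 3/7·y_{n+1}] ⇒ (1 − 3/7z)y_{n+1} = (1 + 4/7z)y_n
  so R(z) = (1 + 4/7z)/(1 − 3/7z).

Need |R(x)|<1, x<0.
x=-1.25: |R|=0.1860
R=−1: 1+4/7x = −1+3/7x ⇒ -1/7x=2 ⇒ x=2/(-1/7)=-14.0000
Confirm numerically:
  x=-12.954: |R|=0.97719 <1
  x=-12.782: |R|=0.97314 <1
  x=-12.015: |R|=0.95389 <1
  x=-5.934: |R|=0.67478 <1
  x=-14.367: |R|=1.00733 >1
  x=-14.119: |R|=1.00241 >1
Interval (-14.0000, 0).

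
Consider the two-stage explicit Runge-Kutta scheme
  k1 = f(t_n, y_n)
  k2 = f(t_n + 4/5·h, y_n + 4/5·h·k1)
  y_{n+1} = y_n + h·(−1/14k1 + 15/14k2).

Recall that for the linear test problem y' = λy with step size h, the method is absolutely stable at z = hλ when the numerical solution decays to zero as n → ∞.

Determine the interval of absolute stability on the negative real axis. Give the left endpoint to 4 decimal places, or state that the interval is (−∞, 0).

Set f=λy, z=hλ:
  k1=λy_n ⇒ h·k1=z·y_n;  k2=λ(1+4/5z)y_n ⇒ h·k2=z(1+4/5z)y_n
  y_{n+1}/y_n = 1 − 1/14z + 15/14z(1+4/5z) = 1 + z + 6/7z²
  ⇒ R(z) = 1 + z + 6/7z².

Boundary: |R(x)|=1, x<0.
x=-0.79: |R|=0.7449
R=1: x+6/7x²=0 ⇒ x=−7/6=-1.1667; min R=1−1/(4·6/7)=0.7083>−1
Confirm numerically:
  x=-1.115: |R|=0.95062 <1
  x=-1.091: |R|=0.92924 <1
  x=-0.798: |R|=0.74783 <1
  x=-1.685: |R|=1.74862 >1
  x=-1.302: |R|=1.15103 >1
  x=-1.288: |R|=1.13395 >1
Interval (-1.1667, 0).

(-1.1667, 0).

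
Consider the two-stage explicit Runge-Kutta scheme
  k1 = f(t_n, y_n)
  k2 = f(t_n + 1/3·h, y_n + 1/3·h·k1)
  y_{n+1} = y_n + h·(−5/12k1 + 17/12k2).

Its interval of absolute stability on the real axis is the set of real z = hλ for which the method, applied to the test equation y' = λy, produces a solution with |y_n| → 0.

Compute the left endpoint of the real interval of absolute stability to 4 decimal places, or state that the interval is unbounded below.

z* = -2.1176.

Test eqn y'=λy, z=hλ:
  k1=λy_n ⇒ h·k1=z·y_n;  k2=λ(1+1/3z)y_n ⇒ h·k2=z(1+1/3z)y_n
  y_{n+1}/y_n = 1 − 5/12z + 17/12z(1+1/3z) = 1 + z + 17/36z²
  so R(z) = 1 + z + 17/36z².

Solve |R(x)|<1 on ℝ⁻.
x=-1.47: |R|=0.5504
R=1: x+17/36x²=0 ⇒ x=−36/17=-2.1176; min R=1−1/(4·17/36)=0.4706>−1
Confirm numerically:
  x=-1.202: |R|=0.48027 <1
  x=-1.164: |R|=0.47581 <1
  x=-0.925: |R|=0.47905 <1
  x=-2.629: |R|=1.63483 >1
  x=-2.399: |R|=1.31873 >1
Stable set (-2.1176, 0).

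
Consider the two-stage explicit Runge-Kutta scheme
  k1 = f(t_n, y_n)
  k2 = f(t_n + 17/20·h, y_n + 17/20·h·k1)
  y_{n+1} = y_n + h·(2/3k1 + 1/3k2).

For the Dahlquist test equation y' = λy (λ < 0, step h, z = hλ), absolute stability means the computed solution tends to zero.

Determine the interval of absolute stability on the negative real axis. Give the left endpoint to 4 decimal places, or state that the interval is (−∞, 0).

Test eqn y'=λy, z=hλ:
  k1=λy_n ⇒ h·k1=z·y_n;  k2=λ(1+17/20z)y_n ⇒ h·k2=z(1+17/20z)y_n
  y_{n+1}/y_n = 1 + 2/3z + 1/3z(1+17/20z) = 1 + z + 17/60z²
  so R(z) = 1 + z + 17/60z².

Need |R(x)|<1, x<0.
x=-0.85: |R|=0.3547
R=1: x+17/60x²=0 ⇒ x=−60/17=-3.5294; min R=1−1/(4·17/60)=0.1176>−1
Confirm numerically:
  x=-2.156: |R|=0.16103 <1
  x=-1.826: |R|=0.11871 <1
  x=-1.497: |R|=0.13795 <1
  x=-3.940: |R|=1.45835 >1
  x=-3.789: |R|=1.27868 >1
Interval (-3.5294, 0).

(-3.5294, 0).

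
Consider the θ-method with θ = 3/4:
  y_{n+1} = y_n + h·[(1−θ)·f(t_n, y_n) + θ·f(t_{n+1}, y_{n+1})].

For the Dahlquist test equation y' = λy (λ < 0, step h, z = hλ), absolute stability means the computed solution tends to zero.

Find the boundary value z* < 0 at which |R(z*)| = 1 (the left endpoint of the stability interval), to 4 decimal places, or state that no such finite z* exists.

Set f=λy, z=hλ:
  y_{n+1} = y_n + z·[1/4·y_n + 3/4·y_{n+1}] ⇒ (1 − 3/4z)y_{n+1} = (1 + 1/4z)y_n
  ⇒ R(z) = (1 + 1/4z)/(1 − 3/4z).

Boundary: |R(x)|=1, x<0.
x=-1.6: |R|=0.2727
x=-2: |R|=0.2000
x=-10: |R|=0.1765
x=-100: |R|=0.3158
θ=3/4≥1/2 ⇒ |1+1/4x|<|1−3/4x| ∀x<0 ⇒ stable on all of ℝ⁻.

(−∞, 0) — no finite endpoint.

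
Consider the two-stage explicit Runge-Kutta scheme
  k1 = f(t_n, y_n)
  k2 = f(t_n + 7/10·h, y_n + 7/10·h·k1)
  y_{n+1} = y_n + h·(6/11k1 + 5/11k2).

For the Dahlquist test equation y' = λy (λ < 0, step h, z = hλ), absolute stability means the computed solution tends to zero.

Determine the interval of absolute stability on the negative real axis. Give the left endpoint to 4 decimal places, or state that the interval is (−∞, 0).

(-3.1429, 0).

With y'=λy (z=hλ):
  k1=λy_n ⇒ h·k1=z·y_n;  k2=λ(1+7/10z)y_n ⇒ h·k2=z(1+7/10z)y_n
  y_{n+1}/y_n = 1 + 6/11z + 5/11z(1+7/10z) = 1 + z + 7/22z²
  Hence R(z) = 1 + z + 7/22z².

Boundary: |R(x)|=1, x<0.
x=-1.13: |R|=0.2763
R=1: x+7/22x²=0 ⇒ x=−22/7=-3.1429; min R=1−1/(4·7/22)=0.2143>−1
Confirm numerically:
  x=-2.826: |R|=0.71509 <1
  x=-2.343: |R|=0.40371 <1
  x=-1.888: |R|=0.24617 <1
  x=-1.797: |R|=0.23048 <1
  x=-3.467: |R|=1.35757 >1
  x=-3.417: |R|=1.29806 >1
  x=-3.300: |R|=1.16500 >1
Stable set (-3.1429, 0).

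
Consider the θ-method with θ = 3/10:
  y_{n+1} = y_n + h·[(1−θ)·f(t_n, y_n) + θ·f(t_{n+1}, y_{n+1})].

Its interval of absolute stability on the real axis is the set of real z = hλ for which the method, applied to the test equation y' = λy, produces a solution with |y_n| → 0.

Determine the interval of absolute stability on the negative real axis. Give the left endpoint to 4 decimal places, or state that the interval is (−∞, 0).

Test eqn y'=λy, z=hλ:
  y_{n+1} = y_n + z·[7/10·y_n + 3/10·y_{n+1}] ⇒ (1 − 3/10z)y_{n+1} = (1 + 7/10z)y_n
  ⇒ R(z) = (1 + 7/10z)/(1 − 3/10z).

Boundary: |R(x)|=1, x<0.
x=-1.53: |R|=0.0487
R=−1: 1+7/10x = −1+3/10x ⇒ -2/5x=2 ⇒ x=2/(-2/5)=-5.0000
Confirm numerically:
  x=-4.133: |R|=0.84517 <1
  x=-3.888: |R|=0.79468 <1
  x=-3.524: |R|=0.71301 <1
  x=-3.205: |R|=0.63395 <1
  x=-5.334: |R|=1.05138 >1
  x=-5.207: |R|=1.03232 >1
So |R|<1 on (-5.0000, 0).

z∈(-5.0000,0).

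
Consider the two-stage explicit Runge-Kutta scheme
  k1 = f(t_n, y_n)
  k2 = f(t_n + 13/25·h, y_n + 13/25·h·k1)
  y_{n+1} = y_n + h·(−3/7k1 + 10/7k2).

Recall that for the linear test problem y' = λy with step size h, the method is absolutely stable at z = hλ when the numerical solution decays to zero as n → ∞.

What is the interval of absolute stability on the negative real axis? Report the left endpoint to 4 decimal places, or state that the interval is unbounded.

(-1.3462, 0).

On y'=λy, z=hλ:
  k1=λy_n ⇒ h·k1=z·y_n;  k2=λ(1+13/25z)y_n ⇒ h·k2=z(1+13/25z)y_n
  y_{n+1}/y_n = 1 − 3/7z + 10/7z(1+13/25z) = 1 + z + 26/35z²
  so R(z) = 1 + z + 26/35z².

Find x<0 with |R(x)|<1.
x=-0.8: |R|=0.6754
R=1: x+26/35x²=0 ⇒ x=−35/26=-1.3462; min R=1−1/(4·26/35)=0.6635>−1
Confirm numerically:
  x=-0.903: |R|=0.70273 <1
  x=-0.705: |R|=0.66422 <1
  x=-0.654: |R|=0.66373 <1
  x=-1.890: |R|=1.76356 >1
  x=-1.834: |R|=1.66464 >1
  x=-1.398: |R|=1.05384 >1
Stable set (-1.3462, 0).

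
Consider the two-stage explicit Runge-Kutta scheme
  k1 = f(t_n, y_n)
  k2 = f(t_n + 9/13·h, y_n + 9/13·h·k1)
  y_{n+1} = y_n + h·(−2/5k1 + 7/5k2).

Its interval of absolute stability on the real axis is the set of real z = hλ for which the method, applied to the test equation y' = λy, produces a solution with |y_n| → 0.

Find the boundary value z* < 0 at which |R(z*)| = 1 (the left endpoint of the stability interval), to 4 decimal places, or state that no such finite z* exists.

On y'=λy, z=hλ:
  k1=λy_n ⇒ h·k1=z·y_n;  k2=λ(1+9/13z)y_n ⇒ h·k2=z(1+9/13z)y_n
  y_{n+1}/y_n = 1 − 2/5z + 7/5z(1+9/13z) = 1 + z + 63/65z²
  R(z) = 1 + z + 63/65z².

Boundary: |R(x)|=1, x<0.
x=-0.44: |R|=0.7476
R=1: x+63/65x²=0 ⇒ x=−65/63=-1.0317; min R=1−1/(4·63/65)=0.7421>−1
Confirm numerically:
  x=-0.959: |R|=0.93238 <1
  x=-0.599: |R|=0.74876 <1
  x=-0.569: |R|=0.74480 <1
  x=-0.548: |R|=0.74306 <1
  x=-1.398: |R|=1.49627 >1
  x=-1.175: |R|=1.16314 >1
So |R|<1 on (-1.0317, 0).

z* = -1.0317.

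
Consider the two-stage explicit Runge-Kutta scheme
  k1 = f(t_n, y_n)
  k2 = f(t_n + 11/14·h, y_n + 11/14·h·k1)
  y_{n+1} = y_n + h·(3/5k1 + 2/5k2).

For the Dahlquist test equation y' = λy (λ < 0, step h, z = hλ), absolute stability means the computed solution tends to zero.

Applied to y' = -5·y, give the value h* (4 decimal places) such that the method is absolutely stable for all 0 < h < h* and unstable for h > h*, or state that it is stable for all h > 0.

On y'=λy, z=hλ:
  k1=λy_n ⇒ h·k1=z·y_n;  k2=λ(1+11/14z)y_n ⇒ h·k2=z(1+11/14z)y_n
  y_{n+1}/y_n = 1 + 3/5z + 2/5z(1+11/14z) = 1 + z + 11/35z²
  R(z) = 1 + z + 11/35z².

Solve |R(x)|<1 on ℝ⁻.
x=-0.97: |R|=0.3257
R=1: x+11/35x²=0 ⇒ x=−35/11=-3.1818; min R=1−1/(4·11/35)=0.2045>−1
Confirm numerically:
  x=-2.773: |R|=0.64371 <1
  x=-2.421: |R|=0.42110 <1
  x=-2.159: |R|=0.30597 <1
  x=-3.725: |R|=1.63591 >1
  x=-3.522: |R|=1.37655 >1
Stable set (-3.1818, 0).

(-3.1818,0); λ=-5 ⇒ h* = (35/11)/5 = 0.6364.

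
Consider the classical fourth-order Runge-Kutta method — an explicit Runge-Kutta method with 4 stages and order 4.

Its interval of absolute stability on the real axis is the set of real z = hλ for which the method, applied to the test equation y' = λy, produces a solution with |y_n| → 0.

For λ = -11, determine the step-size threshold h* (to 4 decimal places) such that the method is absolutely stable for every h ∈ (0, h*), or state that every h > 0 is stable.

(-2.7853,0); λ=-11 ⇒ h* = 0.2532.

With y'=λy (z=hλ):
  order 4, 4-stage ⇒ R(z)=1+z+z^2/2+z^3/6+z^4/24
  (e.g. R(-1.32)=0.29437, |R|=0.29437)

Find x<0 with |R(x)|<1.
x=-1.32: |R|=0.2944
|R(-1.95)|=0.3179 |R(-1.91)|=0.3073 |R(-1.33)|=0.2927
Bisect:
  x_lo=-3.2157 |R|=1.8681  x_hi=-0.3298 |R|=0.7191
  mid=-1.77277 |R|=0.28156 →hi
  mid=-2.49425 |R|=0.64284 →hi
  mid=-2.85500 |R|=1.11028 →lo
  mid=-2.67463 |R|=0.84557 →hi
  mid=-2.76481 |R|=0.96956 →hi
  mid=-2.80990 |R|=1.03774 →lo
  mid=-2.78736 |R|=1.00312 →lo
  ...
  [-2.78542,-2.78524] ⇒ x*=-2.7853
So |R|<1 on (-2.7853, 0).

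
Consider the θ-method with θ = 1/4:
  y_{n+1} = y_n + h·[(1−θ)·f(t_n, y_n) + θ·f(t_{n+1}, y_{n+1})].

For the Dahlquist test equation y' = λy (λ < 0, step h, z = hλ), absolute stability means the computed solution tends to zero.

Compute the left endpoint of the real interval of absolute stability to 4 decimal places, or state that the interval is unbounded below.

left endpoint -4.0000.

Set f=λy, z=hλ:
  y_{n+1} = y_n + z·[3/4·y_n + 1/4·y_{n+1}] ⇒ (1 − 1/4z)y_{n+1} = (1 + 3/4z)y_n
  R(z) = (1 + 3/4z)/(1 − 1/4z).

Find x<0 with |R(x)|<1.
x=-1.44: |R|=0.0588
R=−1: 1+3/4x = −1+1/4x ⇒ -1/2x=2 ⇒ x=2/(-1/2)=-4.0000
Confirm numerically:
  x=-3.964: |R|=0.99096 <1
  x=-2.317: |R|=0.46715 <1
  x=-1.635: |R|=0.16060 <1
  x=-4.302: |R|=1.07275 >1
  x=-4.231: |R|=1.05613 >1
Stable set (-4.0000, 0).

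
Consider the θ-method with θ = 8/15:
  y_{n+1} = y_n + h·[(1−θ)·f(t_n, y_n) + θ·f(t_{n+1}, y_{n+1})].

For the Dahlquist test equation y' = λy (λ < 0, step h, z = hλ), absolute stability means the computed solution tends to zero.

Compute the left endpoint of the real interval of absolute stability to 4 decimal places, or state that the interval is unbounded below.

unbounded; (−∞, 0).

Set f=λy, z=hλ:
  y_{n+1} = y_n + z·[7/15·y_n + 8/15·y_{n+1}] ⇒ (1 − 8/15z)y_{n+1} = (1 + 7/15z)y_n
  R(z) = (1 + 7/15z)/(1 − 8/15z).

Solve |R(x)|<1 on ℝ⁻.
x=-0.34: |R|=0.7122
x=-2: |R|=0.0323
x=-10: |R|=0.5789
x=-100: |R|=0.8405
θ=8/15≥1/2 ⇒ |1+7/15x|<|1−8/15x| ∀x<0 ⇒ unbounded interval.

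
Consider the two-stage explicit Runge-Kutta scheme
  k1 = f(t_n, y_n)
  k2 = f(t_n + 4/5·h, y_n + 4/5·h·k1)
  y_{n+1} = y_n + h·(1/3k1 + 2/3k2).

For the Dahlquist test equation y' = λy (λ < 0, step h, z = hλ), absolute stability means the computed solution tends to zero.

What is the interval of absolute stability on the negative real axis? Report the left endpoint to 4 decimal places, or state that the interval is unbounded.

On y'=λy, z=hλ:
  k1=λy_n ⇒ h·k1=z·y_n;  k2=λ(1+4/5z)y_n ⇒ h·k2=z(1+4/5z)y_n
  y_{n+1}/y_n = 1 + 1/3z + 2/3z(1+4/5z) = 1 + z + 8/15z²
  Hence R(z) = 1 + z + 8/15z².

Need |R(x)|<1, x<0.
x=-0.71: |R|=0.5589
R=1: x+8/15x²=0 ⇒ x=−15/8=-1.8750; min R=1−1/(4·8/15)=0.5312>−1
Confirm numerically:
  x=-1.289: |R|=0.59714 <1
  x=-1.027: |R|=0.53552 <1
  x=-0.766: |R|=0.54694 <1
  x=-2.454: |R|=1.75780 >1
  x=-2.418: |R|=1.70025 >1
  x=-2.126: |R|=1.28460 >1
Stable set (-1.8750, 0).

(-1.8750, 0).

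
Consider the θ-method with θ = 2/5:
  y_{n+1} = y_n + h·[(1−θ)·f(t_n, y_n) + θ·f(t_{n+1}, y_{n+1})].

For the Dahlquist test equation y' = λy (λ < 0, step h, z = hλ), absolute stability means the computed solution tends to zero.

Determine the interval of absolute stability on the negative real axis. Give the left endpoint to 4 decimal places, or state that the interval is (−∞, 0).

z∈(-10.0000,0).

Test eqn y'=λy, z=hλ:
  y_{n+1} = y_n + z·[3/5·y_n + 2/5·y_{n+1}] ⇒ (1 − 2/5z)y_{n+1} = (1 + 3/5z)y_n
  R(z) = (1 + 3/5z)/(1 − 2/5z).

Solve |R(x)|<1 on ℝ⁻.
x=-1.76: |R|=0.0329
R=−1: 1+3/5x = −1+2/5x ⇒ -1/5x=2 ⇒ x=2/(-1/5)=-10.0000
Confirm numerically:
  x=-9.557: |R|=0.98163 <1
  x=-8.910: |R|=0.95223 <1
  x=-5.277: |R|=0.69635 <1
  x=-10.582: |R|=1.02224 >1
  x=-10.552: |R|=1.02115 >1
  x=-10.410: |R|=1.01588 >1
Interval (-10.0000, 0).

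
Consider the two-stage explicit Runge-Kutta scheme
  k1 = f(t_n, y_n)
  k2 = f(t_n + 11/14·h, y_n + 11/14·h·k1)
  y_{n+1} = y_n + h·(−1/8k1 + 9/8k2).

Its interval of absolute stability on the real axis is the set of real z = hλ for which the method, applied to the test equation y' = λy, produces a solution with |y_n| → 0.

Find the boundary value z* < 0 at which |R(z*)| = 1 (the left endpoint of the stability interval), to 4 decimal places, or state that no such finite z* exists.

With y'=λy (z=hλ):
  k1=λy_n ⇒ h·k1=z·y_n;  k2=λ(1+11/14z)y_n ⇒ h·k2=z(1+11/14z)y_n
  y_{n+1}/y_n = 1 − 1/8z + 9/8z(1+11/14z) = 1 + z + 99/112z²
  so R(z) = 1 + z + 99/112z².

Boundary: |R(x)|=1, x<0.
x=-1.74: |R|=1.9362
R=1: x+99/112x²=0 ⇒ x=−112/99=-1.1313; min R=1−1/(4·99/112)=0.7172>−1
Confirm numerically:
  x=-1.107: |R|=0.97621 <1
  x=-0.955: |R|=0.85116 <1
  x=-0.526: |R|=0.71856 <1
  x=-1.569: |R|=1.60702 >1
  x=-1.284: |R|=1.17329 >1
Stable set (-1.1313, 0).

z* = -1.1313.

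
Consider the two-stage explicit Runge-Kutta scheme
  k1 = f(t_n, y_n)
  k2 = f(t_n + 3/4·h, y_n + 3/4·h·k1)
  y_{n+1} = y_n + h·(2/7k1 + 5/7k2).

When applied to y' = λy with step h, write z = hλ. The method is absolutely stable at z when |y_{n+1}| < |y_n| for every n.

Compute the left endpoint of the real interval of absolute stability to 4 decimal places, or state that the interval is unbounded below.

z* = -1.8667.

Set f=λy, z=hλ:
  k1=λy_n ⇒ h·k1=z·y_n;  k2=λ(1+3/4z)y_n ⇒ h·k2=z(1+3/4z)y_n
  y_{n+1}/y_n = 1 + 2/7z + 5/7z(1+3/4z) = 1 + z + 15/28z²
  so R(z) = 1 + z + 15/28z².

Boundary: |R(x)|=1, x<0.
x=-1.02: |R|=0.5374
R=1: x+15/28x²=0 ⇒ x=−28/15=-1.8667; min R=1−1/(4·15/28)=0.5333>−1
Confirm numerically:
  x=-1.638: |R|=0.79934 <1
  x=-1.536: |R|=0.72791 <1
  x=-1.512: |R|=0.71272 <1
  x=-2.430: |R|=1.73334 >1
  x=-1.940: |R|=1.07621 >1
  x=-1.897: |R|=1.03083 >1
So |R|<1 on (-1.8667, 0).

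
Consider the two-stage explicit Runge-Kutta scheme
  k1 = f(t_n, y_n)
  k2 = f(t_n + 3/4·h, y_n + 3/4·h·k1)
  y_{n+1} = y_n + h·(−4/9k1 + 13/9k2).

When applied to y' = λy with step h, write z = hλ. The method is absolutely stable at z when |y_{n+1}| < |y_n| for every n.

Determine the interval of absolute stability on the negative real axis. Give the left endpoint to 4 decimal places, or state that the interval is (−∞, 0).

On y'=λy, z=hλ:
  k1=λy_n ⇒ h·k1=z·y_n;  k2=λ(1+3/4z)y_n ⇒ h·k2=z(1+3/4z)y_n
  y_{n+1}/y_n = 1 − 4/9z + 13/9z(1+3/4z) = 1 + z + 13/12z²
  R(z) = 1 + z + 13/12z².

Boundary: |R(x)|=1, x<0.
x=-1.48: |R|=1.8929
R=1: x+13/12x²=0 ⇒ x=−12/13=-0.9231; min R=1−1/(4·13/12)=0.7692>−1
Confirm numerically:
  x=-0.900: |R|=0.97750 <1
  x=-0.463: |R|=0.76923 <1
  x=-0.452: |R|=0.76933 <1
  x=-1.222: |R|=1.39572 >1
  x=-0.998: |R|=1.08100 >1
Stable set (-0.9231, 0).

(-0.9231, 0).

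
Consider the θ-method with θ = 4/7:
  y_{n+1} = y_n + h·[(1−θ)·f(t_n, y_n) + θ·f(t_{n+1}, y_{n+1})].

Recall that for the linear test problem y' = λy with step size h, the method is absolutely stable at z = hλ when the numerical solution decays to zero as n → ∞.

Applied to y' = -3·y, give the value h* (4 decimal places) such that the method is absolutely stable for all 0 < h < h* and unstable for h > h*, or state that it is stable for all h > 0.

On y'=λy, z=hλ:
  y_{n+1} = y_n + z·[3/7·y_n + 4/7·y_{n+1}] ⇒ (1 − 4/7z)y_{n+1} = (1 + 3/7z)y_n
  ⇒ R(z) = (1 + 3/7z)/(1 − 4/7z).

Solve |R(x)|<1 on ℝ⁻.
x=-1.25: |R|=0.2708
x=-2: |R|=0.0667
x=-10: |R|=0.4894
x=-100: |R|=0.7199
θ=4/7≥1/2 ⇒ |1+3/7x|<|1−4/7x| ∀x<0 ⇒ interval (−∞,0).

unbounded; (−∞, 0). Any h>0 works for λ=-3.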